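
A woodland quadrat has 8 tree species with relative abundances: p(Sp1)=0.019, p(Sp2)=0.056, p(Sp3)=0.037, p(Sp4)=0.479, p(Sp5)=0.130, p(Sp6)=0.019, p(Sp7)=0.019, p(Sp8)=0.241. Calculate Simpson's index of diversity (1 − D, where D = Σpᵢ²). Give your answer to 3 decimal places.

D = 0.019² + 0.056² + 0.037² + 0.479² + 0.13² + 0.019² + 0.019² + 0.241² = 0.00036 + 0.00314 + 0.00137 + 0.22944 + 0.01690 + 0.00036 + 0.00036 + 0.05808 = 0.31001 (working shown to 5 dp, full precision carried).
So 1 − D = 0.68999, i.e. 0.690 to 3 decimal places.

0.690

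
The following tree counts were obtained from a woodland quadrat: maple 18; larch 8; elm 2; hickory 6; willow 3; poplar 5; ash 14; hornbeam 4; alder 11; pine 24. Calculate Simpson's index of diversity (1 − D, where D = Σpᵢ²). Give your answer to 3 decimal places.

Total N = 18+8+2+6+3+5+14+4+11+24 = 95, so the proportions are 0.18947, 0.08421, 0.02105, 0.06316, 0.03158, 0.05263, 0.14737, 0.04211, 0.11579, 0.25263 (working shown to 5 dp, full precision carried).
D = 0.18947² + 0.08421² + 0.02105² + 0.06316² + 0.03158² + 0.05263² + 0.14737² + 0.04211² + 0.11579² + 0.25263² = 0.03590 + 0.00709 + 0.00044 + 0.00399 + 0.00100 + 0.00277 + 0.02172 + 0.00177 + 0.01341 + 0.06382 = 0.15191.
So 1 − D = 0.84809, i.e. 0.848 to 3 decimal places.

0.848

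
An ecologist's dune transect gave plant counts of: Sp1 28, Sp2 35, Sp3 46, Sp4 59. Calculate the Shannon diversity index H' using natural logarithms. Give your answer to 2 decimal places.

Total N = 28+35+46+59 = 168, so the proportions are 0.1667, 0.2083, 0.2738, 0.3512 (working shown to 4 dp, full precision carried).
Each pᵢ ln pᵢ term: 0.1667×(-1.7918)=-0.2986, 0.2083×(-1.5686)=-0.3268, 0.2738×(-1.2953)=-0.3547, 0.3512×(-1.0464)=-0.3675.
Sum = -1.3476, so H' = 1.35.

1.35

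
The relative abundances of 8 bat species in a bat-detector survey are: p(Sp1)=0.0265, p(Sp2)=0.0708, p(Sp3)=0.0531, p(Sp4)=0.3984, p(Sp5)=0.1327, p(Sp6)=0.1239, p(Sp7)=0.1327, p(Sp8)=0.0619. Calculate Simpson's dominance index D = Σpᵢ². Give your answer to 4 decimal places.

0.2217

D = 0.0265² + 0.0708² + 0.0531² + 0.3984² + 0.1327² + 0.1239² + 0.1327² + 0.0619² = 0.000702 + 0.005013 + 0.002820 + 0.158723 + 0.017609 + 0.015351 + 0.017609 + 0.003832 = 0.221658 (working shown to 6 dp, full precision carried).
To 4 decimal places, D = 0.2217.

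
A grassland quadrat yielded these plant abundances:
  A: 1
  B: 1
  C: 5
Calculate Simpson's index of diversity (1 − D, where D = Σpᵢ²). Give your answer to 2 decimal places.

0.45

Total N = 1+1+5 = 7, so the proportions are 0.1429, 0.1429, 0.7143 (working shown to 4 dp, full precision carried).
D = 0.1429² + 0.1429² + 0.7143² = 0.0204 + 0.0204 + 0.5102 = 0.5510.
So 1 − D = 0.4490, i.e. 0.45 to 2 decimal places.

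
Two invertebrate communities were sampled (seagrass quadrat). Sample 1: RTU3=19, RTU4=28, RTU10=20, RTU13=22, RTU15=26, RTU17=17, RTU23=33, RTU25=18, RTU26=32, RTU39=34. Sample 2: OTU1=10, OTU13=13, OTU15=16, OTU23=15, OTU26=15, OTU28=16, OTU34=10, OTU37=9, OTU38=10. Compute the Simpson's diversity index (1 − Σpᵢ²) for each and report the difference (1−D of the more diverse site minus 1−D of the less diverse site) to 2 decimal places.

Sample 1: N=249, proportions 0.0763, 0.1124, 0.0803, 0.0884, 0.1044, 0.0683, 0.1325, 0.0723, 0.1285, 0.1365, giving 1−D = 0.8938 (working shown to 4 dp, full precision carried).
Sample 2: N=114, proportions 0.0877, 0.114, 0.1404, 0.1316, 0.1316, 0.1404, 0.0877, 0.0789, 0.0877, giving 1−D = 0.8837.
Difference = |0.8938 − 0.8837| = 0.0101, i.e. 0.01 to 2 decimal places.

0.01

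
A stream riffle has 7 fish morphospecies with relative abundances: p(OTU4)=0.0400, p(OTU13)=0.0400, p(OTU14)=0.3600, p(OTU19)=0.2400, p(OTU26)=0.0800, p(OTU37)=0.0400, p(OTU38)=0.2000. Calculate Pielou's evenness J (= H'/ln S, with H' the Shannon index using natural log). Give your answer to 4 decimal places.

0.8328

H' = −Σ pᵢ ln pᵢ = −((-0.128755) + (-0.128755) + (-0.367794) + (-0.342508) + (-0.202058) + (-0.128755) + (-0.321888)) = 1.620513 (working shown to 6 dp, full precision carried).
With S = 7 species, ln S = 1.945910, so J = 1.620513/1.945910 = 0.832779, i.e. 0.8328 to 4 decimal places.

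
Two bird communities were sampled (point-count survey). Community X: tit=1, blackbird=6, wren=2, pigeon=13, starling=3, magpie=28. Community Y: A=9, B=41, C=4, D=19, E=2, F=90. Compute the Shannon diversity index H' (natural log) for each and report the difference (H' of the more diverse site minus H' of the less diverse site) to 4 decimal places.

Community X: N=53, proportions 0.0188679, 0.1132075, 0.0377358, 0.245283, 0.0566038, 0.5283019, giving H' = 1.2895607 (working shown to 7 dp, full precision carried).
Community Y: N=165, proportions 0.0545455, 0.2484848, 0.0242424, 0.1151515, 0.0121212, 0.5454545, giving H' = 1.2278233.
Difference = |1.2895607 − 1.2278233| = 0.0617374, i.e. 0.0617 to 4 decimal places.

0.0617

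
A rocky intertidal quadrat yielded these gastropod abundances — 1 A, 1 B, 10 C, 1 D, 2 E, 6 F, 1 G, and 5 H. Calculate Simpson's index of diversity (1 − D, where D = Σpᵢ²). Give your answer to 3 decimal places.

Total N = 1+1+10+1+2+6+1+5 = 27, so the proportions are 0.03704, 0.03704, 0.37037, 0.03704, 0.07407, 0.22222, 0.03704, 0.18519 (working shown to 5 dp, full precision carried).
D = 0.03704² + 0.03704² + 0.37037² + 0.03704² + 0.07407² + 0.22222² + 0.03704² + 0.18519² = 0.00137 + 0.00137 + 0.13717 + 0.00137 + 0.00549 + 0.04938 + 0.00137 + 0.03429 = 0.23182.
So 1 − D = 0.76818, i.e. 0.768 to 3 decimal places.

0.768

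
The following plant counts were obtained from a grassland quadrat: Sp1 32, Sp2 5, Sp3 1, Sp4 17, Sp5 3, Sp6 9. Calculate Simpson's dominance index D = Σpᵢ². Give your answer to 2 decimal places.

0.32

Total N = 32+5+1+17+3+9 = 67, so the proportions are 0.4776, 0.0746, 0.0149, 0.2537, 0.0448, 0.1343 (working shown to 4 dp, full precision carried).
D = 0.4776² + 0.0746² + 0.0149² + 0.2537² + 0.0448² + 0.1343² = 0.2281 + 0.0056 + 0.0002 + 0.0644 + 0.0020 + 0.0180 = 0.3183.
To 2 decimal places, D = 0.32.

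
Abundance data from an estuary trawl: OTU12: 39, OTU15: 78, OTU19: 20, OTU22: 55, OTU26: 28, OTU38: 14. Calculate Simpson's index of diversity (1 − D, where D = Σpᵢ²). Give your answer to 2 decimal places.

Total N = 39+78+20+55+28+14 = 234, so the proportions are 0.1667, 0.3333, 0.0855, 0.235, 0.1197, 0.0598 (working shown to 4 dp, full precision carried).
D = 0.1667² + 0.3333² + 0.0855² + 0.235² + 0.1197² + 0.0598² = 0.0278 + 0.1111 + 0.0073 + 0.0552 + 0.0143 + 0.0036 = 0.2193.
So 1 − D = 0.7807, i.e. 0.78 to 2 decimal places.

0.78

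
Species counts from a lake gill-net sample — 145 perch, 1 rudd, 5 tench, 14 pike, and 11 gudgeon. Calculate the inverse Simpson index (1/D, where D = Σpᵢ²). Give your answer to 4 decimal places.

1.4496

Total N = 145+1+5+14+11 = 176, so the proportions are 0.8238636, 0.0056818, 0.0284091, 0.0795455, 0.0625 (working shown to 7 dp, full precision carried).
D = 0.8238636² + 0.0056818² + 0.0284091² + 0.0795455² + 0.0625² = 0.6787513 + 0.0000323 + 0.0008071 + 0.0063275 + 0.0039062 = 0.6898244.
So 1/D = 1.449644, i.e. 1.4496 to 4 decimal places.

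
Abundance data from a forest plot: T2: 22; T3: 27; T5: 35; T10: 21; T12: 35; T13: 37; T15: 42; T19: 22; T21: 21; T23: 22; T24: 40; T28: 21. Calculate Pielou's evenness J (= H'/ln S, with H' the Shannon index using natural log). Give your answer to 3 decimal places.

0.985

Total N = 22+27+35+21+35+37+42+22+21+22+40+21 = 345, so the proportions are 0.06377, 0.07826, 0.10145, 0.06087, 0.10145, 0.10725, 0.12174, 0.06377, 0.06087, 0.06377, 0.11594, 0.06087 (working shown to 5 dp, full precision carried).
H' = −Σ pᵢ ln pᵢ = −((-0.17552) + (-0.19939) + (-0.23214) + (-0.17038) + (-0.23214) + (-0.23944) + (-0.25637) + (-0.17552) + (-0.17038) + (-0.17552) + (-0.24982) + (-0.17038)) = 2.44697.
With S = 12 species, ln S = 2.48491, so J = 2.44697/2.48491 = 0.98473, i.e. 0.985 to 3 decimal places.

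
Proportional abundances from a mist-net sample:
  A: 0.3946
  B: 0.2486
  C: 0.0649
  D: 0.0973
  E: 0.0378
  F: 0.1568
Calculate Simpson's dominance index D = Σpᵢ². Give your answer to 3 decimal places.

0.257

D = 0.3946² + 0.2486² + 0.0649² + 0.0973² + 0.0378² + 0.1568² = 0.15571 + 0.06180 + 0.00421 + 0.00947 + 0.00143 + 0.02459 = 0.25721 (working shown to 5 dp, full precision carried).
To 3 decimal places, D = 0.257.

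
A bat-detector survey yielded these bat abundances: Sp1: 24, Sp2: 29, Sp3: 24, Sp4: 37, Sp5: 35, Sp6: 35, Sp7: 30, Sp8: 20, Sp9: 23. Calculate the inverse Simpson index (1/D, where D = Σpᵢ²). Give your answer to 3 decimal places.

Total N = 24+29+24+37+35+35+30+20+23 = 257, so the proportions are 0.0933852, 0.1128405, 0.0933852, 0.1439689, 0.1361868, 0.1361868, 0.1167315, 0.077821, 0.0894942 (working shown to 7 dp, full precision carried).
D = 0.0933852² + 0.1128405² + 0.0933852² + 0.1439689² + 0.1361868² + 0.1361868² + 0.1167315² + 0.077821² + 0.0894942² = 0.0087208 + 0.0127330 + 0.0087208 + 0.0207270 + 0.0185468 + 0.0185468 + 0.0136262 + 0.0060561 + 0.0080092 = 0.1156868.
So 1/D = 8.64403, i.e. 8.644 to 3 decimal places.

8.644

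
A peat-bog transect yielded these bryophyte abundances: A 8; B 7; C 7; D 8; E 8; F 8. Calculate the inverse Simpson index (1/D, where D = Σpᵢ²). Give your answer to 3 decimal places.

Total N = 8+7+7+8+8+8 = 46, so the proportions are 0.173913, 0.1521739, 0.1521739, 0.173913, 0.173913, 0.173913 (working shown to 7 dp, full precision carried).
D = 0.173913² + 0.1521739² + 0.1521739² + 0.173913² + 0.173913² + 0.173913² = 0.0302457 + 0.0231569 + 0.0231569 + 0.0302457 + 0.0302457 + 0.0302457 = 0.1672968.
So 1/D = 5.97740, i.e. 5.977 to 3 decimal places.

5.977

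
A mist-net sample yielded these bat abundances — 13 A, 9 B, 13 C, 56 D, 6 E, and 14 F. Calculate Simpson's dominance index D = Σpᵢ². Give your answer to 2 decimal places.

0.31

Total N = 13+9+13+56+6+14 = 111, so the proportions are 0.1171, 0.0811, 0.1171, 0.5045, 0.0541, 0.1261 (working shown to 4 dp, full precision carried).
D = 0.1171² + 0.0811² + 0.1171² + 0.5045² + 0.0541² + 0.1261² = 0.0137 + 0.0066 + 0.0137 + 0.2545 + 0.0029 + 0.0159 = 0.3074.
To 2 decimal places, D = 0.31.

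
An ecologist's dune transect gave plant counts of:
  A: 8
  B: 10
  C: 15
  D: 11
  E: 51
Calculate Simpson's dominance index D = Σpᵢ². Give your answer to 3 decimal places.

0.345

Total N = 8+10+15+11+51 = 95, so the proportions are 0.08421, 0.10526, 0.15789, 0.11579, 0.53684 (working shown to 5 dp, full precision carried).
D = 0.08421² + 0.10526² + 0.15789² + 0.11579² + 0.53684² = 0.00709 + 0.01108 + 0.02493 + 0.01341 + 0.28820 = 0.34471.
To 3 decimal places, D = 0.345.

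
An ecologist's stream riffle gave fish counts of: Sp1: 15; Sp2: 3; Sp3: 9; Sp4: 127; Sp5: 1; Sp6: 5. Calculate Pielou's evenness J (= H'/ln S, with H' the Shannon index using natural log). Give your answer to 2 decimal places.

Total N = 15+3+9+127+1+5 = 160, so the proportions are 0.0938, 0.0187, 0.0563, 0.7937, 0.0063, 0.0312 (working shown to 4 dp, full precision carried).
H' = −Σ pᵢ ln pᵢ = −((-0.2219) + (-0.0746) + (-0.1619) + (-0.1833) + (-0.0317) + (-0.1083)) = 0.7817.
With S = 6 species, ln S = 1.7918, so J = 0.7817/1.7918 = 0.4363, i.e. 0.44 to 2 decimal places.

0.44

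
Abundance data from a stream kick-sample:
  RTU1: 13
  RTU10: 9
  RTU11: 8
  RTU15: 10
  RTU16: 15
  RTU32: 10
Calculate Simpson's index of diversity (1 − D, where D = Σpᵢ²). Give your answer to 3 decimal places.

0.825

Total N = 13+9+8+10+15+10 = 65, so the proportions are 0.2, 0.13846, 0.12308, 0.15385, 0.23077, 0.15385 (working shown to 5 dp, full precision carried).
D = 0.2² + 0.13846² + 0.12308² + 0.15385² + 0.23077² + 0.15385² = 0.04000 + 0.01917 + 0.01515 + 0.02367 + 0.05325 + 0.02367 = 0.17491.
So 1 − D = 0.82509, i.e. 0.825 to 3 decimal places.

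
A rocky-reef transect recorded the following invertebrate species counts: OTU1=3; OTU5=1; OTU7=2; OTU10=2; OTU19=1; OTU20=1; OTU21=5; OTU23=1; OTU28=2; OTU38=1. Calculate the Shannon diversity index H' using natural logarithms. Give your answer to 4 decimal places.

Total N = 3+1+2+2+1+1+5+1+2+1 = 19, so the proportions are 0.157895, 0.052632, 0.105263, 0.105263, 0.052632, 0.052632, 0.263158, 0.052632, 0.105263, 0.052632 (working shown to 6 dp, full precision carried).
Each pᵢ ln pᵢ term: 0.157895×(-1.845827)=-0.291446, 0.052632×(-2.944439)=-0.154970, 0.105263×(-2.251292)=-0.236978, 0.105263×(-2.251292)=-0.236978, 0.052632×(-2.944439)=-0.154970, 0.052632×(-2.944439)=-0.154970, 0.263158×(-1.335001)=-0.351316, 0.052632×(-2.944439)=-0.154970, 0.105263×(-2.251292)=-0.236978, 0.052632×(-2.944439)=-0.154970.
Sum = -2.128549, so H' = 2.1285.

2.1285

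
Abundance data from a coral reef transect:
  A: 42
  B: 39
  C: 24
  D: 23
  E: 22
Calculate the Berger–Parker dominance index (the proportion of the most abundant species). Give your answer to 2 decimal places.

0.28

Total N = 42+39+24+23+22 = 150, so the proportions are 0.28, 0.26, 0.16, 0.1533, 0.1467 (working shown to 4 dp, full precision carried).
The largest proportion is 0.28, i.e. d = 0.28 to 2 decimal places.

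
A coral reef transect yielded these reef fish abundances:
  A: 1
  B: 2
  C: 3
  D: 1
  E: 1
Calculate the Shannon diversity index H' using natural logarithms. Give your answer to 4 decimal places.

Total N = 1+2+3+1+1 = 8, so the proportions are 0.125, 0.25, 0.375, 0.125, 0.125 (working shown to 6 dp, full precision carried).
Each pᵢ ln pᵢ term: 0.125×(-2.079442)=-0.259930, 0.25×(-1.386294)=-0.346574, 0.375×(-0.980829)=-0.367811, 0.125×(-2.079442)=-0.259930, 0.125×(-2.079442)=-0.259930.
Sum = -1.494175, so H' = 1.4942.

1.4942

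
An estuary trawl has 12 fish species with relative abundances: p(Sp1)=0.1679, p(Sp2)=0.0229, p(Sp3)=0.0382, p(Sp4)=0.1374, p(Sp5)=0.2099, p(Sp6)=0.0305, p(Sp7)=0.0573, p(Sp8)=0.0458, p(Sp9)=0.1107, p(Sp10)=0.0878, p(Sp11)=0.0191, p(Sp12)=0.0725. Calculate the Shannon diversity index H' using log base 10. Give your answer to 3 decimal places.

0.975

Each pᵢ log₁₀ pᵢ term (working shown to 5 dp, full precision carried): 0.1679×(-0.77495)=-0.13011, 0.0229×(-1.64016)=-0.03756, 0.0382×(-1.41794)=-0.05417, 0.1374×(-0.86201)=-0.11844, 0.2099×(-0.67799)=-0.14231, 0.0305×(-1.51570)=-0.04623, 0.0573×(-1.24185)=-0.07116, 0.0458×(-1.33913)=-0.06133, 0.1107×(-0.95585)=-0.10581, 0.0878×(-1.05651)=-0.09276, 0.0191×(-1.71897)=-0.03283, 0.0725×(-1.13966)=-0.08263.
Sum = -0.97534, so H' = 0.975.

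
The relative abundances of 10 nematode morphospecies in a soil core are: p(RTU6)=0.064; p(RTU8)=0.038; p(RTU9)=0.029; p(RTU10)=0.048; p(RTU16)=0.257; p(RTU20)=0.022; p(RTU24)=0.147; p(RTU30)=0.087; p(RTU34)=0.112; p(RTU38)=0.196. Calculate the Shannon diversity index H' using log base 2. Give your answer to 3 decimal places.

Each pᵢ log₂ pᵢ term (working shown to 5 dp, full precision carried): 0.064×(-3.96578)=-0.25381, 0.038×(-4.71786)=-0.17928, 0.029×(-5.10780)=-0.14813, 0.048×(-4.38082)=-0.21028, 0.257×(-1.96016)=-0.50376, 0.022×(-5.50635)=-0.12114, 0.147×(-2.76611)=-0.40662, 0.087×(-3.52284)=-0.30649, 0.112×(-3.15843)=-0.35374, 0.196×(-2.35107)=-0.46081.
Sum = -2.94406, so H' = 2.944.

2.944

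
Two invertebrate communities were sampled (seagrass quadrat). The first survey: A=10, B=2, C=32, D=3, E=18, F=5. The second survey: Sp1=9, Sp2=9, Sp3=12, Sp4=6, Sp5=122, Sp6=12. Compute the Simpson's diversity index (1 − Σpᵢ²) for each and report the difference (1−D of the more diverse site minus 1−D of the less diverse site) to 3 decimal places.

0.229

The first survey: N=70, proportions 0.142857, 0.028571, 0.457143, 0.042857, 0.257143, 0.071429, giving 1−D = 0.696735 (working shown to 6 dp, full precision carried).
The second survey: N=170, proportions 0.052941, 0.052941, 0.070588, 0.035294, 0.717647, 0.070588, giving 1−D = 0.468166.
Difference = |0.696735 − 0.468166| = 0.228569, i.e. 0.229 to 3 decimal places.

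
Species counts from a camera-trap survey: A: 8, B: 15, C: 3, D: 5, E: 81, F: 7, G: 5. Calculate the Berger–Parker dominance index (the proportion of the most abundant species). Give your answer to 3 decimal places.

0.653

Total N = 8+15+3+5+81+7+5 = 124, so the proportions are 0.06452, 0.12097, 0.02419, 0.04032, 0.65323, 0.05645, 0.04032 (working shown to 5 dp, full precision carried).
The largest proportion is 0.65323, i.e. d = 0.653 to 3 decimal places.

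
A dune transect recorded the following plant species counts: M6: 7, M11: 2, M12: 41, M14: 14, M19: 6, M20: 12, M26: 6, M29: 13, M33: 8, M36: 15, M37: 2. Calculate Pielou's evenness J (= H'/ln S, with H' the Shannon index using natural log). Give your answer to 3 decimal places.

Total N = 7+2+41+14+6+12+6+13+8+15+2 = 126, so the proportions are 0.05556, 0.01587, 0.3254, 0.11111, 0.04762, 0.09524, 0.04762, 0.10317, 0.06349, 0.11905, 0.01587 (working shown to 5 dp, full precision carried).
H' = −Σ pᵢ ln pᵢ = −((-0.16058) + (-0.06576) + (-0.36533) + (-0.24414) + (-0.14498) + (-0.22394) + (-0.14498) + (-0.23434) + (-0.17504) + (-0.25336) + (-0.06576)) = 2.07820.
With S = 11 species, ln S = 2.39790, so J = 2.07820/2.39790 = 0.86668, i.e. 0.867 to 3 decimal places.

0.867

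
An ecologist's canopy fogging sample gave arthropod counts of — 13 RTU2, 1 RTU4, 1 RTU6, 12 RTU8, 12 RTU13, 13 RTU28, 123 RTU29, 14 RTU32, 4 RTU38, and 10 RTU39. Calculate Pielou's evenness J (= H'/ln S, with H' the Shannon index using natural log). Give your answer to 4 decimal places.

0.6308

Total N = 13+1+1+12+12+13+123+14+4+10 = 203, so the proportions are 0.064039, 0.004926, 0.004926, 0.059113, 0.059113, 0.064039, 0.605911, 0.068966, 0.019704, 0.049261 (working shown to 6 dp, full precision carried).
H' = −Σ pᵢ ln pᵢ = −((-0.175997) + (-0.026173) + (-0.026173) + (-0.167190) + (-0.167190) + (-0.175997) + (-0.303575) + (-0.184424) + (-0.077378) + (-0.148306)) = 1.452403.
With S = 10 species, ln S = 2.302585, so J = 1.452403/2.302585 = 0.630771, i.e. 0.6308 to 4 decimal places.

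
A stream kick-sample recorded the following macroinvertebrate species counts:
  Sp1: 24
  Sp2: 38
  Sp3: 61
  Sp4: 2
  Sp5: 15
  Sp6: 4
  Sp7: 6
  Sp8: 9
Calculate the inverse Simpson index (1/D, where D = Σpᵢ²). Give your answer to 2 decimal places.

Total N = 24+38+61+2+15+4+6+9 = 159, so the proportions are 0.150943, 0.238994, 0.383648, 0.012579, 0.09434, 0.025157, 0.037736, 0.056604 (working shown to 6 dp, full precision carried).
D = 0.150943² + 0.238994² + 0.383648² + 0.012579² + 0.09434² + 0.025157² + 0.037736² + 0.056604² = 0.022784 + 0.057118 + 0.147186 + 0.000158 + 0.008900 + 0.000633 + 0.001424 + 0.003204 = 0.241407.
So 1/D = 4.1424, i.e. 4.14 to 2 decimal places.

4.14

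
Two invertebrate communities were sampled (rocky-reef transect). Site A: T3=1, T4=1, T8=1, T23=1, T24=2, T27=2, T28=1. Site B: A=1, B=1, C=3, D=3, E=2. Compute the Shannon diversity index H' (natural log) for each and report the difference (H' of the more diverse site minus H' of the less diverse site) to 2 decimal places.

0.38

Site A: N=9, proportions 0.1111, 0.1111, 0.1111, 0.1111, 0.2222, 0.2222, 0.1111, giving H' = 1.8892 (working shown to 4 dp, full precision carried).
Site B: N=10, proportions 0.1, 0.1, 0.3, 0.3, 0.2, giving H' = 1.5048.
Difference = |1.8892 − 1.5048| = 0.3844, i.e. 0.38 to 2 decimal places.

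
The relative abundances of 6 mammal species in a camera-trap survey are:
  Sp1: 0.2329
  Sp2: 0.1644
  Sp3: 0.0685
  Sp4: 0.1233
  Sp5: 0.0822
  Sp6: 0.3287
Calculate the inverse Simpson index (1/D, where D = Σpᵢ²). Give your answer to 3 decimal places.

4.630

D = 0.2329² + 0.1644² + 0.0685² + 0.1233² + 0.0822² + 0.3287² = 0.0542424 + 0.0270274 + 0.0046923 + 0.0152029 + 0.0067568 + 0.1080437 = 0.2159654 (working shown to 7 dp, full precision carried).
So 1/D = 4.63037, i.e. 4.630 to 3 decimal places.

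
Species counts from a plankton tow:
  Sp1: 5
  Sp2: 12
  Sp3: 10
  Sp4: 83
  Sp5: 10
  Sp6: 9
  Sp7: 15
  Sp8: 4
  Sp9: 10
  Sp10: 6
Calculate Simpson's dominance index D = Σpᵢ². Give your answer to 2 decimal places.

0.29

Total N = 5+12+10+83+10+9+15+4+10+6 = 164, so the proportions are 0.0305, 0.0732, 0.061, 0.5061, 0.061, 0.0549, 0.0915, 0.0244, 0.061, 0.0366 (working shown to 4 dp, full precision carried).
D = 0.0305² + 0.0732² + 0.061² + 0.5061² + 0.061² + 0.0549² + 0.0915² + 0.0244² + 0.061² + 0.0366² = 0.0009 + 0.0054 + 0.0037 + 0.2561 + 0.0037 + 0.0030 + 0.0084 + 0.0006 + 0.0037 + 0.0013 = 0.2869.
To 2 decimal places, D = 0.29.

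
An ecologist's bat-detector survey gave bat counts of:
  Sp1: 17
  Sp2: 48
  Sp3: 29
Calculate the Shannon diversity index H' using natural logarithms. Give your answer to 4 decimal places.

1.0153

Total N = 17+48+29 = 94, so the proportions are 0.180851, 0.510638, 0.308511 (working shown to 6 dp, full precision carried).
Each pᵢ ln pᵢ term: 0.180851×(-1.710081)=-0.309270, 0.510638×(-0.672094)=-0.343197, 0.308511×(-1.175999)=-0.362808.
Sum = -1.015275, so H' = 1.0153.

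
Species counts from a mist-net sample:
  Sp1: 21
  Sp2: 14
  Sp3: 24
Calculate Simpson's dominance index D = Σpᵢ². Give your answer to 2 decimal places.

0.35

Total N = 21+14+24 = 59, so the proportions are 0.3559, 0.2373, 0.4068 (working shown to 4 dp, full precision carried).
D = 0.3559² + 0.2373² + 0.4068² = 0.1267 + 0.0563 + 0.1655 = 0.3485.
To 2 decimal places, D = 0.35.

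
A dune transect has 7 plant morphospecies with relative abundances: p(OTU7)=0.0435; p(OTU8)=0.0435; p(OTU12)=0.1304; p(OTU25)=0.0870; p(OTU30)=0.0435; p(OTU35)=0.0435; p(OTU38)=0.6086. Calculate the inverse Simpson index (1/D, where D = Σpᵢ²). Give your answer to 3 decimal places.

D = 0.0435² + 0.0435² + 0.1304² + 0.087² + 0.0435² + 0.0435² + 0.6086² = 0.001892 + 0.001892 + 0.017004 + 0.007569 + 0.001892 + 0.001892 + 0.370394 = 0.402536 (working shown to 6 dp, full precision carried).
So 1/D = 2.48425, i.e. 2.484 to 3 decimal places.

2.484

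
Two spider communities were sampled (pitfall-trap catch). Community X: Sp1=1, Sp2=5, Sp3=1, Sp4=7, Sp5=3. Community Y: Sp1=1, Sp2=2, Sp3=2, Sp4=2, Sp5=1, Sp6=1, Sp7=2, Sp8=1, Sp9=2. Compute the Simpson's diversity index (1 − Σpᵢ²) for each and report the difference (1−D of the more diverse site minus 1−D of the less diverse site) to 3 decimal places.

0.172

Community X: N=17, proportions 0.05882, 0.29412, 0.05882, 0.41176, 0.17647, giving 1−D = 0.70588 (working shown to 5 dp, full precision carried).
Community Y: N=14, proportions 0.07143, 0.14286, 0.14286, 0.14286, 0.07143, 0.07143, 0.14286, 0.07143, 0.14286, giving 1−D = 0.87755.
Difference = |0.70588 − 0.87755| = 0.17167, i.e. 0.172 to 3 decimal places.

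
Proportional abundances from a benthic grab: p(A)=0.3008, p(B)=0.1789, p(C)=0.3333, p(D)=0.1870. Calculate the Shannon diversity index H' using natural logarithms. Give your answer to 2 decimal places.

Each pᵢ ln pᵢ term (working shown to 4 dp, full precision carried): 0.3008×(-1.2013)=-0.3614, 0.1789×(-1.7209)=-0.3079, 0.3333×(-1.0987)=-0.3662, 0.187×(-1.6766)=-0.3135.
Sum = -1.3490, so H' = 1.35.

1.35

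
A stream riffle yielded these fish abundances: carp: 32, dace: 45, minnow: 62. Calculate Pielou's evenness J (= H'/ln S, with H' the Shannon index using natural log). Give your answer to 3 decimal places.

Total N = 32+45+62 = 139, so the proportions are 0.23022, 0.32374, 0.44604 (working shown to 5 dp, full precision carried).
H' = −Σ pᵢ ln pᵢ = −((-0.33813) + (-0.36512) + (-0.36011)) = 1.06335.
With S = 3 species, ln S = 1.09861, so J = 1.06335/1.09861 = 0.96791, i.e. 0.968 to 3 decimal places.

0.968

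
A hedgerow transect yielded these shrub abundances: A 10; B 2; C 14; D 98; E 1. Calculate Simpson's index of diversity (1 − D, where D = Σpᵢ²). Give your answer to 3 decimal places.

Total N = 10+2+14+98+1 = 125, so the proportions are 0.08, 0.016, 0.112, 0.784, 0.008 (working shown to 5 dp, full precision carried).
D = 0.08² + 0.016² + 0.112² + 0.784² + 0.008² = 0.00640 + 0.00026 + 0.01254 + 0.61466 + 0.00006 = 0.63392.
So 1 − D = 0.36608, i.e. 0.366 to 3 decimal places.

0.366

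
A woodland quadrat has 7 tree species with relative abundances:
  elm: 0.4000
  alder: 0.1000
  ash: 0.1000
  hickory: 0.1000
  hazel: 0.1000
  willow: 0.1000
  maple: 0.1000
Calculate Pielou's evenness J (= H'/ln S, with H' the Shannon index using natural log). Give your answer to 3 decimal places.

0.898

H' = −Σ pᵢ ln pᵢ = −((-0.36652) + (-0.23026) + (-0.23026) + (-0.23026) + (-0.23026) + (-0.23026) + (-0.23026)) = 1.74807 (working shown to 5 dp, full precision carried).
With S = 7 species, ln S = 1.94591, so J = 1.74807/1.94591 = 0.89833, i.e. 0.898 to 3 decimal places.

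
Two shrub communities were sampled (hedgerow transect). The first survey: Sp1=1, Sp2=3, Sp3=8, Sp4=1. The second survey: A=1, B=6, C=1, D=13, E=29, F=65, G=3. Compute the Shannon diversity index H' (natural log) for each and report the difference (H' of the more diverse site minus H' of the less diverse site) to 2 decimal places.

The first survey: N=13, proportions 0.0769, 0.2308, 0.6154, 0.0769, giving H' = 1.0318 (working shown to 4 dp, full precision carried).
The second survey: N=118, proportions 0.0085, 0.0508, 0.0085, 0.1102, 0.2458, 0.5508, 0.0254, giving H' = 1.2421.
Difference = |1.0318 − 1.2421| = 0.2103, i.e. 0.21 to 2 decimal places.

0.21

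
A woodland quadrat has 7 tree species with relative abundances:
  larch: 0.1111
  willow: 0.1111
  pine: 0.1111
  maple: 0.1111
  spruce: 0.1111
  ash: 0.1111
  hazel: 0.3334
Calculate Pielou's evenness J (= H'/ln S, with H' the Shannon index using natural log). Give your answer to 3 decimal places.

0.941

H' = −Σ pᵢ ln pᵢ = −((-0.24412) + (-0.24412) + (-0.24412) + (-0.24412) + (-0.24412) + (-0.24412) + (-0.36621)) = 1.83095 (working shown to 5 dp, full precision carried).
With S = 7 species, ln S = 1.94591, so J = 1.83095/1.94591 = 0.94092, i.e. 0.941 to 3 decimal places.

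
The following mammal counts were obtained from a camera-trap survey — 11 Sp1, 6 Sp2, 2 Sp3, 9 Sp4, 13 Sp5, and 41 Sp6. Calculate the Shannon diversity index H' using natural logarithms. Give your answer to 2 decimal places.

1.43

Total N = 11+6+2+9+13+41 = 82, so the proportions are 0.1341, 0.0732, 0.0244, 0.1098, 0.1585, 0.5 (working shown to 4 dp, full precision carried).
Each pᵢ ln pᵢ term: 0.1341×(-2.0088)=-0.2695, 0.0732×(-2.6150)=-0.1913, 0.0244×(-3.7136)=-0.0906, 0.1098×(-2.2095)=-0.2425, 0.1585×(-1.8418)=-0.2920, 0.5×(-0.6931)=-0.3466.
Sum = -1.4325, so H' = 1.43.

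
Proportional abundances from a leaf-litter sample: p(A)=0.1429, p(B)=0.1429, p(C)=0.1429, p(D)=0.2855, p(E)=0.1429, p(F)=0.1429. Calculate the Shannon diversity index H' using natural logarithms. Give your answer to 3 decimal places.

Each pᵢ ln pᵢ term (working shown to 5 dp, full precision carried): 0.1429×(-1.94561)=-0.27803, 0.1429×(-1.94561)=-0.27803, 0.1429×(-1.94561)=-0.27803, 0.2855×(-1.25351)=-0.35788, 0.1429×(-1.94561)=-0.27803, 0.1429×(-1.94561)=-0.27803.
Sum = -1.74802, so H' = 1.748.

1.748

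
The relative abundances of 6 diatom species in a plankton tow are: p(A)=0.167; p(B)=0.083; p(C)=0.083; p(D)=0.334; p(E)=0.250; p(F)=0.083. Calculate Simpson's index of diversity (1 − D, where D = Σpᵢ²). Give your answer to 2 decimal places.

D = 0.167² + 0.083² + 0.083² + 0.334² + 0.25² + 0.083² = 0.0279 + 0.0069 + 0.0069 + 0.1116 + 0.0625 + 0.0069 = 0.2226 (working shown to 4 dp, full precision carried).
So 1 − D = 0.7774, i.e. 0.78 to 2 decimal places.

0.78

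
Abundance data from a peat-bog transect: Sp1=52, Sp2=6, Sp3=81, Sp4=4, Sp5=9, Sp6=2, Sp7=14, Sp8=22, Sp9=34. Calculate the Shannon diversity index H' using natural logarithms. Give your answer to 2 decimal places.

1.73

Total N = 52+6+81+4+9+2+14+22+34 = 224, so the proportions are 0.2321, 0.0268, 0.3616, 0.0179, 0.0402, 0.0089, 0.0625, 0.0982, 0.1518 (working shown to 4 dp, full precision carried).
Each pᵢ ln pᵢ term: 0.2321×(-1.4604)=-0.3390, 0.0268×(-3.6199)=-0.0970, 0.3616×(-1.0172)=-0.3678, 0.0179×(-4.0254)=-0.0719, 0.0402×(-3.2144)=-0.1292, 0.0089×(-4.7185)=-0.0421, 0.0625×(-2.7726)=-0.1733, 0.0982×(-2.3206)=-0.2279, 0.1518×(-1.8853)=-0.2862.
Sum = -1.7343, so H' = 1.73.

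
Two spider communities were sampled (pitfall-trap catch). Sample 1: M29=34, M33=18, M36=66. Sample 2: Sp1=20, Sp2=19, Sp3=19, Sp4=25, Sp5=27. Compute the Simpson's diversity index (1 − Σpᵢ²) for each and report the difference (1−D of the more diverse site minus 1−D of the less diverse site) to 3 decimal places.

Sample 1: N=118, proportions 0.28814, 0.15254, 0.55932, giving 1−D = 0.58087 (working shown to 5 dp, full precision carried).
Sample 2: N=110, proportions 0.18182, 0.17273, 0.17273, 0.22727, 0.24545, giving 1−D = 0.79537.
Difference = |0.58087 − 0.79537| = 0.21450, i.e. 0.215 to 3 decimal places.

0.215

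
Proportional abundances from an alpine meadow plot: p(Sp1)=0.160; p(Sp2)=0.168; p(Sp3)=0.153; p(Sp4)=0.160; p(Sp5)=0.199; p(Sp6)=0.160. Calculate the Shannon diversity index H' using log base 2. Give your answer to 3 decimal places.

Each pᵢ log₂ pᵢ term (working shown to 5 dp, full precision carried): 0.16×(-2.64386)=-0.42302, 0.168×(-2.57347)=-0.43234, 0.153×(-2.70840)=-0.41438, 0.16×(-2.64386)=-0.42302, 0.199×(-2.32916)=-0.46350, 0.16×(-2.64386)=-0.42302.
Sum = -2.57928, so H' = 2.579.

2.579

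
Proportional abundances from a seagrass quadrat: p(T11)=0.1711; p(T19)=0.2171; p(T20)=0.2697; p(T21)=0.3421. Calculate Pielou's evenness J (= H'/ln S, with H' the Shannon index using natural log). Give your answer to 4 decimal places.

H' = −Σ pᵢ ln pᵢ = −((-0.302078) + (-0.331598) + (-0.353427) + (-0.366954)) = 1.354058 (working shown to 6 dp, full precision carried).
With S = 4 species, ln S = 1.386294, so J = 1.354058/1.386294 = 0.976746, i.e. 0.9767 to 4 decimal places.

0.9767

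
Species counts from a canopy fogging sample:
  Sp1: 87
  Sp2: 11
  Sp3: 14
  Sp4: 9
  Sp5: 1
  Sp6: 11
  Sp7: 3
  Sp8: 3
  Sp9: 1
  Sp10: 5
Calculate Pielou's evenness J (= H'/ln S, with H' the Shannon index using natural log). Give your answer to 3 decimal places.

Total N = 87+11+14+9+1+11+3+3+1+5 = 145, so the proportions are 0.6, 0.07586, 0.09655, 0.06207, 0.0069, 0.07586, 0.02069, 0.02069, 0.0069, 0.03448 (working shown to 5 dp, full precision carried).
H' = −Σ pᵢ ln pᵢ = −((-0.30650) + (-0.19564) + (-0.22571) + (-0.17252) + (-0.03432) + (-0.19564) + (-0.08024) + (-0.08024) + (-0.03432) + (-0.11611)) = 1.44123.
With S = 10 species, ln S = 2.30259, so J = 1.44123/2.30259 = 0.62592, i.e. 0.626 to 3 decimal places.

0.626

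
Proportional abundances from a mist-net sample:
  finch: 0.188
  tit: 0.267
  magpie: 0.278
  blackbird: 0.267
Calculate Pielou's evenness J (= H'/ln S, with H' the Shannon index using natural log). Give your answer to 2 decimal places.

H' = −Σ pᵢ ln pᵢ = −((-0.3142) + (-0.3526) + (-0.3559) + (-0.3526)) = 1.3752 (working shown to 4 dp, full precision carried).
With S = 4 species, ln S = 1.3863, so J = 1.3752/1.3863 = 0.9920, i.e. 0.99 to 2 decimal places.

0.99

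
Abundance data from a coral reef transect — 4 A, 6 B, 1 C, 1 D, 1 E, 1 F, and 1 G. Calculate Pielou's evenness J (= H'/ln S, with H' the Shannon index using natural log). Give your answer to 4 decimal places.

0.8334

Total N = 4+6+1+1+1+1+1 = 15, so the proportions are 0.266667, 0.4, 0.066667, 0.066667, 0.066667, 0.066667, 0.066667 (working shown to 6 dp, full precision carried).
H' = −Σ pᵢ ln pᵢ = −((-0.352468) + (-0.366516) + (-0.180537) + (-0.180537) + (-0.180537) + (-0.180537) + (-0.180537)) = 1.621668.
With S = 7 species, ln S = 1.945910, so J = 1.621668/1.945910 = 0.833372, i.e. 0.8334 to 4 decimal places.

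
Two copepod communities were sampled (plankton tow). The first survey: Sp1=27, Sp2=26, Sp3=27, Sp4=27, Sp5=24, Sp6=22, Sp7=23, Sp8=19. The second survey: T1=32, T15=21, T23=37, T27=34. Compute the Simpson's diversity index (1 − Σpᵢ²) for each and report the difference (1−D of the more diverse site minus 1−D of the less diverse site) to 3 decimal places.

The first survey: N=195, proportions 0.1384615, 0.1333333, 0.1384615, 0.1384615, 0.1230769, 0.1128205, 0.1179487, 0.0974359, giving 1−D = 0.8734254 (working shown to 7 dp, full precision carried).
The second survey: N=124, proportions 0.2580645, 0.1693548, 0.2983871, 0.2741935, giving 1−D = 0.7405047.
Difference = |0.8734254 − 0.7405047| = 0.1329207, i.e. 0.133 to 3 decimal places.

0.133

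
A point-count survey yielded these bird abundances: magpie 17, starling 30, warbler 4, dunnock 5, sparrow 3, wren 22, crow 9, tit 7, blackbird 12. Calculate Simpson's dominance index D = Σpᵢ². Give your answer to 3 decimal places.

Total N = 17+30+4+5+3+22+9+7+12 = 109, so the proportions are 0.15596, 0.27523, 0.0367, 0.04587, 0.02752, 0.20183, 0.08257, 0.06422, 0.11009 (working shown to 5 dp, full precision carried).
D = 0.15596² + 0.27523² + 0.0367² + 0.04587² + 0.02752² + 0.20183² + 0.08257² + 0.06422² + 0.11009² = 0.02432 + 0.07575 + 0.00135 + 0.00210 + 0.00076 + 0.04074 + 0.00682 + 0.00412 + 0.01212 = 0.16808.
To 3 decimal places, D = 0.168.

0.168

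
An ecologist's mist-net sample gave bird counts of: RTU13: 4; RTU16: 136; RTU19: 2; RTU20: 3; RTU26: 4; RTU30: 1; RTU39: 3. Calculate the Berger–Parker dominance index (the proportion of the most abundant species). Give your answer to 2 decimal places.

0.89

Total N = 4+136+2+3+4+1+3 = 153, so the proportions are 0.0261, 0.8889, 0.0131, 0.0196, 0.0261, 0.0065, 0.0196 (working shown to 4 dp, full precision carried).
The largest proportion is 0.8889, i.e. d = 0.89 to 2 decimal places.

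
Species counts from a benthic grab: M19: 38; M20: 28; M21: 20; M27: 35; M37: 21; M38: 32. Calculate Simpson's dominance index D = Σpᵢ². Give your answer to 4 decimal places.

0.1757

Total N = 38+28+20+35+21+32 = 174, so the proportions are 0.218391, 0.16092, 0.114943, 0.201149, 0.12069, 0.183908 (working shown to 6 dp, full precision carried).
D = 0.218391² + 0.16092² + 0.114943² + 0.201149² + 0.12069² + 0.183908² = 0.047695 + 0.025895 + 0.013212 + 0.040461 + 0.014566 + 0.033822 = 0.175651.
To 4 decimal places, D = 0.1757.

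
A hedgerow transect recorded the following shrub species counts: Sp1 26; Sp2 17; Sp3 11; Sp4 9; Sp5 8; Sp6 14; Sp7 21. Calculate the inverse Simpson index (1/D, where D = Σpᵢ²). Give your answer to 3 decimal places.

6.015

Total N = 26+17+11+9+8+14+21 = 106, so the proportions are 0.245283, 0.1603774, 0.1037736, 0.0849057, 0.0754717, 0.1320755, 0.1981132 (working shown to 7 dp, full precision carried).
D = 0.245283² + 0.1603774² + 0.1037736² + 0.0849057² + 0.0754717² + 0.1320755² + 0.1981132² = 0.0601638 + 0.0257209 + 0.0107690 + 0.0072090 + 0.0056960 + 0.0174439 + 0.0392488 = 0.1662513.
So 1/D = 6.01499, i.e. 6.015 to 3 decimal places.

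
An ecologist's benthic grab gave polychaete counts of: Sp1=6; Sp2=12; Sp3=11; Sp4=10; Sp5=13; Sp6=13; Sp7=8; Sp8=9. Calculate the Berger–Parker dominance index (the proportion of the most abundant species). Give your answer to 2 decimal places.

Total N = 6+12+11+10+13+13+8+9 = 82, so the proportions are 0.0732, 0.1463, 0.1341, 0.122, 0.1585, 0.1585, 0.0976, 0.1098 (working shown to 4 dp, full precision carried).
The largest proportion is 0.1585, i.e. d = 0.16 to 2 decimal places.

0.16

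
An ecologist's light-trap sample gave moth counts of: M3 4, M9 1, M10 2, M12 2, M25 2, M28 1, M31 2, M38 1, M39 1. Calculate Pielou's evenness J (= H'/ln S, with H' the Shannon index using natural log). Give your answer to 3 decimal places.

0.946

Total N = 4+1+2+2+2+1+2+1+1 = 16, so the proportions are 0.25, 0.0625, 0.125, 0.125, 0.125, 0.0625, 0.125, 0.0625, 0.0625 (working shown to 5 dp, full precision carried).
H' = −Σ pᵢ ln pᵢ = −((-0.34657) + (-0.17329) + (-0.25993) + (-0.25993) + (-0.25993) + (-0.17329) + (-0.25993) + (-0.17329) + (-0.17329)) = 2.07944.
With S = 9 species, ln S = 2.19722, so J = 2.07944/2.19722 = 0.94639, i.e. 0.946 to 3 decimal places.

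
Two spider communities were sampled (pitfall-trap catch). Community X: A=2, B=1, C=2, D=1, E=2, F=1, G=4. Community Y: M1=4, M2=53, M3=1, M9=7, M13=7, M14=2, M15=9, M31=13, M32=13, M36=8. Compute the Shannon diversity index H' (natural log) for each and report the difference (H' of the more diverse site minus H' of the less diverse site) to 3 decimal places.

Community X: N=13, proportions 0.15385, 0.07692, 0.15385, 0.07692, 0.15385, 0.07692, 0.30769, giving H' = 1.81848 (working shown to 5 dp, full precision carried).
Community Y: N=117, proportions 0.03419, 0.45299, 0.00855, 0.05983, 0.05983, 0.01709, 0.07692, 0.11111, 0.11111, 0.06838, giving H' = 1.79039.
Difference = |1.81848 − 1.79039| = 0.02809, i.e. 0.028 to 3 decimal places.

0.028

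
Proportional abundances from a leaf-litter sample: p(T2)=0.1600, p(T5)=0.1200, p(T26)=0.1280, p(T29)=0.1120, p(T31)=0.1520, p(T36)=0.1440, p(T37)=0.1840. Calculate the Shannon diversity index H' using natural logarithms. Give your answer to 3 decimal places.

1.933

Each pᵢ ln pᵢ term (working shown to 5 dp, full precision carried): 0.16×(-1.83258)=-0.29321, 0.12×(-2.12026)=-0.25443, 0.128×(-2.05573)=-0.26313, 0.112×(-2.18926)=-0.24520, 0.152×(-1.88387)=-0.28635, 0.144×(-1.93794)=-0.27906, 0.184×(-1.69282)=-0.31148.
Sum = -1.93287, so H' = 1.933.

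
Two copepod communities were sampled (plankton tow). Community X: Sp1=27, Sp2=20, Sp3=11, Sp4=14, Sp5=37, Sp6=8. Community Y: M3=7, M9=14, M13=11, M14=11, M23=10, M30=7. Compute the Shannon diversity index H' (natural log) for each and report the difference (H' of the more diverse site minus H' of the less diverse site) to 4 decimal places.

0.0973

Community X: N=117, proportions 0.230769, 0.17094, 0.094017, 0.119658, 0.316239, 0.068376, giving H' = 1.664179 (working shown to 6 dp, full precision carried).
Community Y: N=60, proportions 0.116667, 0.233333, 0.183333, 0.183333, 0.166667, 0.116667, giving H' = 1.761526.
Difference = |1.664179 − 1.761526| = 0.097347, i.e. 0.0973 to 4 decimal places.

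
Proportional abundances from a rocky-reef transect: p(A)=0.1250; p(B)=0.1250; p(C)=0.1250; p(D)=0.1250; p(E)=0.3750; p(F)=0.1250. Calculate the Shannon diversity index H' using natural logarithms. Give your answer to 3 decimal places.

1.667

Each pᵢ ln pᵢ term (working shown to 5 dp, full precision carried): 0.125×(-2.07944)=-0.25993, 0.125×(-2.07944)=-0.25993, 0.125×(-2.07944)=-0.25993, 0.125×(-2.07944)=-0.25993, 0.375×(-0.98083)=-0.36781, 0.125×(-2.07944)=-0.25993.
Sum = -1.66746, so H' = 1.667.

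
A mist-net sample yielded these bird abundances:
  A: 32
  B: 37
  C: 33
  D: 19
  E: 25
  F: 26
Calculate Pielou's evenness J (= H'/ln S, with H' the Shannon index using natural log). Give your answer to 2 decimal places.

Total N = 32+37+33+19+25+26 = 172, so the proportions are 0.186, 0.2151, 0.1919, 0.1105, 0.1453, 0.1512 (working shown to 4 dp, full precision carried).
H' = −Σ pᵢ ln pᵢ = −((-0.3129) + (-0.3305) + (-0.3168) + (-0.2434) + (-0.2803) + (-0.2856)) = 1.7695.
With S = 6 species, ln S = 1.7918, so J = 1.7695/1.7918 = 0.9876, i.e. 0.99 to 2 decimal places.

0.99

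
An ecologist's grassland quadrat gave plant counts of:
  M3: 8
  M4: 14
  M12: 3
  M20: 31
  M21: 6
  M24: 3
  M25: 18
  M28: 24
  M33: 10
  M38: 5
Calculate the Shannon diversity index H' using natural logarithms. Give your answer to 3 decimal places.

Total N = 8+14+3+31+6+3+18+24+10+5 = 122, so the proportions are 0.06557, 0.11475, 0.02459, 0.2541, 0.04918, 0.02459, 0.14754, 0.19672, 0.08197, 0.04098 (working shown to 5 dp, full precision carried).
Each pᵢ ln pᵢ term: 0.06557×(-2.72458)=-0.17866, 0.11475×(-2.16496)=-0.24844, 0.02459×(-3.70541)=-0.09112, 0.2541×(-1.37003)=-0.34812, 0.04918×(-3.01226)=-0.14814, 0.02459×(-3.70541)=-0.09112, 0.14754×(-1.91365)=-0.28234, 0.19672×(-1.62597)=-0.31986, 0.08197×(-2.50144)=-0.20504, 0.04098×(-3.19458)=-0.13093.
Sum = -2.04377, so H' = 2.044.

2.044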